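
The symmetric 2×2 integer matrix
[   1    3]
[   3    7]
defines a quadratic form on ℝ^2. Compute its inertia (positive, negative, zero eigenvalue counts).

step 0: pivot 1 → sign +
step 1: pivot -2 → sign −
signature = (1, 1, 0)

Answer: (1, 1, 0)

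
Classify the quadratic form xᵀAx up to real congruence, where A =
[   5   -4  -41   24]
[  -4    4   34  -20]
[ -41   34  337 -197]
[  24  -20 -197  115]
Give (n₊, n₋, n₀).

Answer: (2, 1, 1)

Derivation:
step 0: pivot 5 → sign +
step 1: pivot 4/5 → sign +
step 2: pivot -1 → sign −
step 3: row/col 3 already zero → sign 0
signature = (2, 1, 1)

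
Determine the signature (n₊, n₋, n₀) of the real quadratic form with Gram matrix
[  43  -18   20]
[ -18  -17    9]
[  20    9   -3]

step 0: pivot 43 → sign +
step 1: pivot -1055/43 → sign −
step 2: pivot -2/1055 → sign −
signature = (1, 2, 0)

Answer: (1, 2, 0)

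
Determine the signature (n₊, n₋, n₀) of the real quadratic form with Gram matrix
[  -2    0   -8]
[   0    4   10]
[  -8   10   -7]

step 0: pivot -2 → sign −
step 1: pivot 4 → sign +
step 2: row/col 2 already zero → sign 0
signature = (1, 1, 1)

Answer: (1, 1, 1)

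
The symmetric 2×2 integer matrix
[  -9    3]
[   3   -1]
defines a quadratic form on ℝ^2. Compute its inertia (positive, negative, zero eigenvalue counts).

step 0: pivot -9 → sign −
step 1: row/col 1 already zero → sign 0
signature = (0, 1, 1)

Answer: (0, 1, 1)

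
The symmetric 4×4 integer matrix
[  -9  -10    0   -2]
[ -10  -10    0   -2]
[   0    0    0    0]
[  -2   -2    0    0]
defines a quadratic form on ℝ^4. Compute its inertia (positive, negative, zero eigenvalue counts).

Answer: (2, 1, 1)

Derivation:
step 0: pivot -9 → sign −
step 1: pivot 10/9 → sign +
step 2: pivot 2/5 → sign +
step 3: row/col 3 already zero → sign 0
signature = (2, 1, 1)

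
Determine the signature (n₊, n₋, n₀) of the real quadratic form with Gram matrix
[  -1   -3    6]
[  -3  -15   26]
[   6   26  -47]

step 0: pivot -1 → sign −
step 1: pivot -6 → sign −
step 2: pivot -1/3 → sign −
signature = (0, 3, 0)

Answer: (0, 3, 0)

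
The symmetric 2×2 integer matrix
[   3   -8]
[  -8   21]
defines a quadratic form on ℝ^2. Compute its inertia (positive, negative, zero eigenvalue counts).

step 0: pivot 3 → sign +
step 1: pivot -1/3 → sign −
signature = (1, 1, 0)

Answer: (1, 1, 0)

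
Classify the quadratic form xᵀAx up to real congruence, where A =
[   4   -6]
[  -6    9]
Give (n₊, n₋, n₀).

step 0: pivot 4 → sign +
step 1: row/col 1 already zero → sign 0
signature = (1, 0, 1)

Answer: (1, 0, 1)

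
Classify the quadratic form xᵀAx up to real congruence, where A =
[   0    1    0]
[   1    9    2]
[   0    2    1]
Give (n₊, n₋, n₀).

step 0: pivot 9 → sign +
step 1: pivot -1/9 → sign −
step 2: pivot 1 → sign +
signature = (2, 1, 0)

Answer: (2, 1, 0)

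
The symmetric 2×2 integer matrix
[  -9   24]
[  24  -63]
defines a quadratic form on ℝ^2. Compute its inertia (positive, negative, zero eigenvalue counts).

Answer: (1, 1, 0)

Derivation:
step 0: pivot -9 → sign −
step 1: pivot 1 → sign +
signature = (1, 1, 0)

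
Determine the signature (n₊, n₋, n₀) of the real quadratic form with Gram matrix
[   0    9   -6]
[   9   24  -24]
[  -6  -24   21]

Answer: (1, 2, 0)

Derivation:
step 0: pivot 24 → sign +
step 1: pivot -27/8 → sign −
step 2: pivot -1/3 → sign −
signature = (1, 2, 0)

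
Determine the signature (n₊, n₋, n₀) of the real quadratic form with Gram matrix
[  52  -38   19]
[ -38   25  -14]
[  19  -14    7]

step 0: pivot 52 → sign +
step 1: pivot -36/13 → sign −
step 2: pivot 1/16 → sign +
signature = (2, 1, 0)

Answer: (2, 1, 0)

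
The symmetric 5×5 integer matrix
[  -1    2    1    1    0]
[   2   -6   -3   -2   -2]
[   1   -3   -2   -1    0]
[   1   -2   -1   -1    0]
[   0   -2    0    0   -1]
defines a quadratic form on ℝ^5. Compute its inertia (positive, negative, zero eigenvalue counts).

step 0: pivot -1 → sign −
step 1: pivot -2 → sign −
step 2: pivot -1/2 → sign −
step 3: pivot 3 → sign +
step 4: row/col 4 already zero → sign 0
signature = (1, 3, 1)

Answer: (1, 3, 1)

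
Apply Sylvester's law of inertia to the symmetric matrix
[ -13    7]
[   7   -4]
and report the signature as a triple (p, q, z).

Answer: (0, 2, 0)

Derivation:
step 0: pivot -13 → sign −
step 1: pivot -3/13 → sign −
signature = (0, 2, 0)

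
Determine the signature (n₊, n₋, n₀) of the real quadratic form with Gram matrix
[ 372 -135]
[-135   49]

step 0: pivot 372 → sign +
step 1: pivot 1/124 → sign +
signature = (2, 0, 0)

Answer: (2, 0, 0)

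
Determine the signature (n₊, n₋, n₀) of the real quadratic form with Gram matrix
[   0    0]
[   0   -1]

Answer: (0, 1, 1)

Derivation:
step 0: pivot -1 → sign −
step 1: row/col 1 already zero → sign 0
signature = (0, 1, 1)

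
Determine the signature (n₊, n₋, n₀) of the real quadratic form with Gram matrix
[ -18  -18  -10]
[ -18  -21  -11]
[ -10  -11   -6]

Answer: (0, 3, 0)

Derivation:
step 0: pivot -18 → sign −
step 1: pivot -3 → sign −
step 2: pivot -1/9 → sign −
signature = (0, 3, 0)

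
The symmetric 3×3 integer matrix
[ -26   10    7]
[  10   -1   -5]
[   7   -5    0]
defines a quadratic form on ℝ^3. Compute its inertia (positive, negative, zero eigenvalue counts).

Answer: (2, 1, 0)

Derivation:
step 0: pivot -26 → sign −
step 1: pivot 37/13 → sign +
step 2: pivot 1/74 → sign +
signature = (2, 1, 0)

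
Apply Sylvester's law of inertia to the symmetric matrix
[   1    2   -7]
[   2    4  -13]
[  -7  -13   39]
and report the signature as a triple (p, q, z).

step 0: pivot 1 → sign +
step 1: pivot -10 → sign −
step 2: pivot 1/10 → sign +
signature = (2, 1, 0)

Answer: (2, 1, 0)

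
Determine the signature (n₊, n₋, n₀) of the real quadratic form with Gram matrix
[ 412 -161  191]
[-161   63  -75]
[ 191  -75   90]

Answer: (2, 1, 0)

Derivation:
step 0: pivot 412 → sign +
step 1: pivot 35/412 → sign +
step 2: pivot -3/35 → sign −
signature = (2, 1, 0)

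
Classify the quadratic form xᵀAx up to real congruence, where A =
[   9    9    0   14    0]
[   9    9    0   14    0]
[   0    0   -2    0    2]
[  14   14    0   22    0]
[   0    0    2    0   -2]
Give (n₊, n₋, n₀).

Answer: (2, 1, 2)

Derivation:
step 0: pivot 9 → sign +
step 1: pivot -2 → sign −
step 2: pivot 2/9 → sign +
step 3: row/col 3 already zero → sign 0
step 4: row/col 4 already zero → sign 0
signature = (2, 1, 2)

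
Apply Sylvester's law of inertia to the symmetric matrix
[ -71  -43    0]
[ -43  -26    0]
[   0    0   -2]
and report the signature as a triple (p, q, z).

step 0: pivot -71 → sign −
step 1: pivot 3/71 → sign +
step 2: pivot -2 → sign −
signature = (1, 2, 0)

Answer: (1, 2, 0)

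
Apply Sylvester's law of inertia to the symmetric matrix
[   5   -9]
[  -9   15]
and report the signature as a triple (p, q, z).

Answer: (1, 1, 0)

Derivation:
step 0: pivot 5 → sign +
step 1: pivot -6/5 → sign −
signature = (1, 1, 0)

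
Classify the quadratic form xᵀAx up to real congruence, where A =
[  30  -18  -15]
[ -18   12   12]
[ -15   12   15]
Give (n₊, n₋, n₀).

Answer: (2, 0, 1)

Derivation:
step 0: pivot 30 → sign +
step 1: pivot 6/5 → sign +
step 2: row/col 2 already zero → sign 0
signature = (2, 0, 1)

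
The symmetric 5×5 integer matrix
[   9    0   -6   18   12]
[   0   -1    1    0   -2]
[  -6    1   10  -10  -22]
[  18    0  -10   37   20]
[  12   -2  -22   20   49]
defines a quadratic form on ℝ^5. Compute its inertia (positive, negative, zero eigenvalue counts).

Answer: (3, 2, 0)

Derivation:
step 0: pivot 9 → sign +
step 1: pivot -1 → sign −
step 2: pivot 7 → sign +
step 3: pivot 3/7 → sign +
step 4: pivot -1/3 → sign −
signature = (3, 2, 0)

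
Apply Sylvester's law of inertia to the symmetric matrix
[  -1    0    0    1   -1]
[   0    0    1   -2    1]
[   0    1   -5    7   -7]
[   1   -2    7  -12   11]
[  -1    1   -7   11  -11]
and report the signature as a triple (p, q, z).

step 0: pivot -1 → sign −
step 1: pivot -5 → sign −
step 2: pivot 1/5 → sign +
step 3: pivot -3 → sign −
step 4: pivot -2/3 → sign −
signature = (1, 4, 0)

Answer: (1, 4, 0)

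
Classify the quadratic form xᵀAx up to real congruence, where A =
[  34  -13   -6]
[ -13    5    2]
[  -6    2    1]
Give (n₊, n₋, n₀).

step 0: pivot 34 → sign +
step 1: pivot 1/34 → sign +
step 2: pivot -3 → sign −
signature = (2, 1, 0)

Answer: (2, 1, 0)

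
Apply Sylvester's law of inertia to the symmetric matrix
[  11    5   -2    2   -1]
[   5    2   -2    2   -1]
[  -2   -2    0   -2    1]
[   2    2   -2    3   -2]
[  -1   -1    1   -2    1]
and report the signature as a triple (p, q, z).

step 0: pivot 11 → sign +
step 1: pivot -3/11 → sign −
step 2: pivot 4 → sign +
step 3: pivot -2 → sign −
step 4: pivot -1/8 → sign −
signature = (2, 3, 0)

Answer: (2, 3, 0)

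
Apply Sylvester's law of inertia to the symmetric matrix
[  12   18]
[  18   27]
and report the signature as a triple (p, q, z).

step 0: pivot 12 → sign +
step 1: row/col 1 already zero → sign 0
signature = (1, 0, 1)

Answer: (1, 0, 1)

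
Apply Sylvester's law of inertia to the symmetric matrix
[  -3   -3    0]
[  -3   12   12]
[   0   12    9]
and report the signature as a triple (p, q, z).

step 0: pivot -3 → sign −
step 1: pivot 15 → sign +
step 2: pivot -3/5 → sign −
signature = (1, 2, 0)

Answer: (1, 2, 0)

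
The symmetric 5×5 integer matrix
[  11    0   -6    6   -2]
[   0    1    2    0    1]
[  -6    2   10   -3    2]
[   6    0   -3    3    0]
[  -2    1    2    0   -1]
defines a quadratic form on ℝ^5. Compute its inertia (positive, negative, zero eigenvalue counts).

step 0: pivot 11 → sign +
step 1: pivot 1 → sign +
step 2: pivot 30/11 → sign +
step 3: pivot -3/10 → sign −
step 4: pivot 2 → sign +
signature = (4, 1, 0)

Answer: (4, 1, 0)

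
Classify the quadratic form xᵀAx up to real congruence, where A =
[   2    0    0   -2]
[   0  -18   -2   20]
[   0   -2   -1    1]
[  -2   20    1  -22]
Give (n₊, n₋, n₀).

step 0: pivot 2 → sign +
step 1: pivot -18 → sign −
step 2: pivot -7/9 → sign −
step 3: pivot 1/7 → sign +
signature = (2, 2, 0)

Answer: (2, 2, 0)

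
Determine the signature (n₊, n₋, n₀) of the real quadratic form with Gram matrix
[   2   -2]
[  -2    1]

step 0: pivot 2 → sign +
step 1: pivot -1 → sign −
signature = (1, 1, 0)

Answer: (1, 1, 0)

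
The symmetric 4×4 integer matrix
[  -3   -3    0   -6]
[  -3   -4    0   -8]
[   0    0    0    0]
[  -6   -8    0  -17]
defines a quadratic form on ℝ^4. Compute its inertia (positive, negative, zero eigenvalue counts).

Answer: (0, 3, 1)

Derivation:
step 0: pivot -3 → sign −
step 1: pivot -1 → sign −
step 2: pivot -1 → sign −
step 3: row/col 3 already zero → sign 0
signature = (0, 3, 1)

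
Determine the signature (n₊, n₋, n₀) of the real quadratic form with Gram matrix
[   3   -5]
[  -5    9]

step 0: pivot 3 → sign +
step 1: pivot 2/3 → sign +
signature = (2, 0, 0)

Answer: (2, 0, 0)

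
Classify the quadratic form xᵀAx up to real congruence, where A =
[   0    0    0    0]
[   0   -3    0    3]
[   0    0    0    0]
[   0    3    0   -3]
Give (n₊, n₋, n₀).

Answer: (0, 1, 3)

Derivation:
step 0: pivot -3 → sign −
step 1: row/col 1 already zero → sign 0
step 2: row/col 2 already zero → sign 0
step 3: row/col 3 already zero → sign 0
signature = (0, 1, 3)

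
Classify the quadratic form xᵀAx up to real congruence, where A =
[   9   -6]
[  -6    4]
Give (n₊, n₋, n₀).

Answer: (1, 0, 1)

Derivation:
step 0: pivot 9 → sign +
step 1: row/col 1 already zero → sign 0
signature = (1, 0, 1)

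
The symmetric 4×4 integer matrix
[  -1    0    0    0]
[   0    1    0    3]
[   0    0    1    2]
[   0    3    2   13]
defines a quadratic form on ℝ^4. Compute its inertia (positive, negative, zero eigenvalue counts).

Answer: (2, 1, 1)

Derivation:
step 0: pivot -1 → sign −
step 1: pivot 1 → sign +
step 2: pivot 1 → sign +
step 3: row/col 3 already zero → sign 0
signature = (2, 1, 1)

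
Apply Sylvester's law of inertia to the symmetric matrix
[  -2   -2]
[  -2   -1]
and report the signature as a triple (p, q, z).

step 0: pivot -2 → sign −
step 1: pivot 1 → sign +
signature = (1, 1, 0)

Answer: (1, 1, 0)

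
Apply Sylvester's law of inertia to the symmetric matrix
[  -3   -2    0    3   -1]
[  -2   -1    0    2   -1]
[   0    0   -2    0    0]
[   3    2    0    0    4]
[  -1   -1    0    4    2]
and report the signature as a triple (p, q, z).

Answer: (2, 3, 0)

Derivation:
step 0: pivot -3 → sign −
step 1: pivot 1/3 → sign +
step 2: pivot -2 → sign −
step 3: pivot 3 → sign +
step 4: pivot -1 → sign −
signature = (2, 3, 0)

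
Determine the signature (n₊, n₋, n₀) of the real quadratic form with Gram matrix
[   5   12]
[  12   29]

step 0: pivot 5 → sign +
step 1: pivot 1/5 → sign +
signature = (2, 0, 0)

Answer: (2, 0, 0)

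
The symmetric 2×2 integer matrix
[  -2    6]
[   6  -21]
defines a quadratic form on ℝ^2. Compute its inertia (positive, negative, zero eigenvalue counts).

step 0: pivot -2 → sign −
step 1: pivot -3 → sign −
signature = (0, 2, 0)

Answer: (0, 2, 0)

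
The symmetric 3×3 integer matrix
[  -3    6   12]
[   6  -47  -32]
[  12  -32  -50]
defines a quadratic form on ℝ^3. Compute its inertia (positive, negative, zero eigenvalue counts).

Answer: (0, 3, 0)

Derivation:
step 0: pivot -3 → sign −
step 1: pivot -35 → sign −
step 2: pivot -6/35 → sign −
signature = (0, 3, 0)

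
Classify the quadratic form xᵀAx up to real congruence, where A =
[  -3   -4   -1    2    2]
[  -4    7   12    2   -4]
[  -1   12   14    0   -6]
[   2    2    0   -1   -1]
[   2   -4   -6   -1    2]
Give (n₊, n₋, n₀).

Answer: (3, 2, 0)

Derivation:
step 0: pivot -3 → sign −
step 1: pivot 37/3 → sign +
step 2: pivot -3/37 → sign −
step 3: pivot 1/3 → sign +
step 4: pivot 3 → sign +
signature = (3, 2, 0)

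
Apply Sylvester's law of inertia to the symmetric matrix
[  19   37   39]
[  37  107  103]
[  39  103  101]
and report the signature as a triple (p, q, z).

Answer: (3, 0, 0)

Derivation:
step 0: pivot 19 → sign +
step 1: pivot 664/19 → sign +
step 2: pivot 1/166 → sign +
signature = (3, 0, 0)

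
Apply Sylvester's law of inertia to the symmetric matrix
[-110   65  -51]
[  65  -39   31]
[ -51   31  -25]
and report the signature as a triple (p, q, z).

step 0: pivot -110 → sign −
step 1: pivot -13/22 → sign −
step 2: pivot -6/65 → sign −
signature = (0, 3, 0)

Answer: (0, 3, 0)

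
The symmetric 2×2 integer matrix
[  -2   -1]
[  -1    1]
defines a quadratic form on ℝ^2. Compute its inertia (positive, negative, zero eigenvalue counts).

Answer: (1, 1, 0)

Derivation:
step 0: pivot -2 → sign −
step 1: pivot 3/2 → sign +
signature = (1, 1, 0)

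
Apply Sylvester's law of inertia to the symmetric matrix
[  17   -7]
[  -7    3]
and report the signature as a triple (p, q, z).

step 0: pivot 17 → sign +
step 1: pivot 2/17 → sign +
signature = (2, 0, 0)

Answer: (2, 0, 0)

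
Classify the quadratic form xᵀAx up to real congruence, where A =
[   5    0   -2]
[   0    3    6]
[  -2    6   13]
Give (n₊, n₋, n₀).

Answer: (3, 0, 0)

Derivation:
step 0: pivot 5 → sign +
step 1: pivot 3 → sign +
step 2: pivot 1/5 → sign +
signature = (3, 0, 0)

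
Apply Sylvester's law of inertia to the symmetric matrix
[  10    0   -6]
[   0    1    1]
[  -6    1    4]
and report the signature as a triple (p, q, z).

step 0: pivot 10 → sign +
step 1: pivot 1 → sign +
step 2: pivot -3/5 → sign −
signature = (2, 1, 0)

Answer: (2, 1, 0)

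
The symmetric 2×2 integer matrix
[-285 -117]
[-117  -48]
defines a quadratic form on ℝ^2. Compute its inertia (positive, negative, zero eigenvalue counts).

step 0: pivot -285 → sign −
step 1: pivot 3/95 → sign +
signature = (1, 1, 0)

Answer: (1, 1, 0)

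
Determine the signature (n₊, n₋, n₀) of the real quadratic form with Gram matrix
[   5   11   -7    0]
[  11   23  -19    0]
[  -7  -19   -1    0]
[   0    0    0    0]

step 0: pivot 5 → sign +
step 1: pivot -6/5 → sign −
step 2: row/col 2 already zero → sign 0
step 3: row/col 3 already zero → sign 0
signature = (1, 1, 2)

Answer: (1, 1, 2)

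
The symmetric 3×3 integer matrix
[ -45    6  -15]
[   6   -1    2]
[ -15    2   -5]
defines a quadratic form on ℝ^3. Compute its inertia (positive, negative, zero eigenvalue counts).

Answer: (0, 2, 1)

Derivation:
step 0: pivot -45 → sign −
step 1: pivot -1/5 → sign −
step 2: row/col 2 already zero → sign 0
signature = (0, 2, 1)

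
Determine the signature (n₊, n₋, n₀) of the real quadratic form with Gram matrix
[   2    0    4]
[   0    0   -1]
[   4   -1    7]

step 0: pivot 2 → sign +
step 1: pivot -1 → sign −
step 2: pivot 1 → sign +
signature = (2, 1, 0)

Answer: (2, 1, 0)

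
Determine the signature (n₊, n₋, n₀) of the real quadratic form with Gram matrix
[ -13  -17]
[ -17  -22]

step 0: pivot -13 → sign −
step 1: pivot 3/13 → sign +
signature = (1, 1, 0)

Answer: (1, 1, 0)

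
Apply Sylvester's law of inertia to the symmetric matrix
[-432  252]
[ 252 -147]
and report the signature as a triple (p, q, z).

Answer: (0, 1, 1)

Derivation:
step 0: pivot -432 → sign −
step 1: row/col 1 already zero → sign 0
signature = (0, 1, 1)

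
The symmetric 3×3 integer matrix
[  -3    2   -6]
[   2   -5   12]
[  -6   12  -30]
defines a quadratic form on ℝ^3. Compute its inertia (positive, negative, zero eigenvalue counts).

Answer: (0, 3, 0)

Derivation:
step 0: pivot -3 → sign −
step 1: pivot -11/3 → sign −
step 2: pivot -6/11 → sign −
signature = (0, 3, 0)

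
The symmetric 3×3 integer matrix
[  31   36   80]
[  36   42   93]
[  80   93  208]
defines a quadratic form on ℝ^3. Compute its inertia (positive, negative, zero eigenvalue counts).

Answer: (3, 0, 0)

Derivation:
step 0: pivot 31 → sign +
step 1: pivot 6/31 → sign +
step 2: pivot 3/2 → sign +
signature = (3, 0, 0)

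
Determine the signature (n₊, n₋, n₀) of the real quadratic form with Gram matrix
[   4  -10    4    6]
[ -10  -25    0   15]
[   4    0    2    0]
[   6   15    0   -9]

step 0: pivot 4 → sign +
step 1: pivot -50 → sign −
step 2: row/col 2 already zero → sign 0
step 3: row/col 3 already zero → sign 0
signature = (1, 1, 2)

Answer: (1, 1, 2)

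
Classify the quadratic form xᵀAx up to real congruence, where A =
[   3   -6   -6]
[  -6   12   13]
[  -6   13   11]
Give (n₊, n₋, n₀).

step 0: pivot 3 → sign +
step 1: pivot -1 → sign −
step 2: pivot 1 → sign +
signature = (2, 1, 0)

Answer: (2, 1, 0)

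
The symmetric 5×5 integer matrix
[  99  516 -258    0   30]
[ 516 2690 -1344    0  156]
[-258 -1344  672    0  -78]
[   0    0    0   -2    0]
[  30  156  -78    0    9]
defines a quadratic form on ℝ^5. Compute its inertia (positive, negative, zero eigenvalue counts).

step 0: pivot 99 → sign +
step 1: pivot 6/11 → sign +
step 2: pivot -4/3 → sign −
step 3: pivot -2 → sign −
step 4: row/col 4 already zero → sign 0
signature = (2, 2, 1)

Answer: (2, 2, 1)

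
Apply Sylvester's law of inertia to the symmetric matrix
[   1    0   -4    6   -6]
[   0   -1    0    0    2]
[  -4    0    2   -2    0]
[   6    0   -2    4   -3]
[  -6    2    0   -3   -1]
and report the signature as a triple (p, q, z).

step 0: pivot 1 → sign +
step 1: pivot -1 → sign −
step 2: pivot -14 → sign −
step 3: pivot 18/7 → sign +
step 4: pivot -1/2 → sign −
signature = (2, 3, 0)

Answer: (2, 3, 0)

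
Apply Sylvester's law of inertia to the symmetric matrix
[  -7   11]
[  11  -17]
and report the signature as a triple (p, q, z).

step 0: pivot -7 → sign −
step 1: pivot 2/7 → sign +
signature = (1, 1, 0)

Answer: (1, 1, 0)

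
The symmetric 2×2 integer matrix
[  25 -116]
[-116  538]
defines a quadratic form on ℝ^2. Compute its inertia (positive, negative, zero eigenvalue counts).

step 0: pivot 25 → sign +
step 1: pivot -6/25 → sign −
signature = (1, 1, 0)

Answer: (1, 1, 0)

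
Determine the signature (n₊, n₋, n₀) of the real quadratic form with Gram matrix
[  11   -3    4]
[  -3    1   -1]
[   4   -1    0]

step 0: pivot 11 → sign +
step 1: pivot 2/11 → sign +
step 2: pivot -3/2 → sign −
signature = (2, 1, 0)

Answer: (2, 1, 0)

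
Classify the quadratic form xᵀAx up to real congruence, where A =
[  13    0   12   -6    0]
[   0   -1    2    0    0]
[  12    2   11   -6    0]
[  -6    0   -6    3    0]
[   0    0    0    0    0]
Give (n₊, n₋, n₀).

step 0: pivot 13 → sign +
step 1: pivot -1 → sign −
step 2: pivot 51/13 → sign +
step 3: pivot 3/17 → sign +
step 4: row/col 4 already zero → sign 0
signature = (3, 1, 1)

Answer: (3, 1, 1)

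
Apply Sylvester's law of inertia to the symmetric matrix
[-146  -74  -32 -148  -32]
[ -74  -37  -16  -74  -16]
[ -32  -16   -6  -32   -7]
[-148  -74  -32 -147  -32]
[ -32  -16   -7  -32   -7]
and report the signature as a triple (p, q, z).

step 0: pivot -146 → sign −
step 1: pivot 37/73 → sign +
step 2: pivot 34/37 → sign +
step 3: pivot 1 → sign +
step 4: pivot -3/34 → sign −
signature = (3, 2, 0)

Answer: (3, 2, 0)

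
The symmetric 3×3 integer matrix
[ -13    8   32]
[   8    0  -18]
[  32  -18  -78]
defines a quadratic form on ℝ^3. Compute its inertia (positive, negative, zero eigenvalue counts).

step 0: pivot -13 → sign −
step 1: pivot 64/13 → sign +
step 2: pivot 3/16 → sign +
signature = (2, 1, 0)

Answer: (2, 1, 0)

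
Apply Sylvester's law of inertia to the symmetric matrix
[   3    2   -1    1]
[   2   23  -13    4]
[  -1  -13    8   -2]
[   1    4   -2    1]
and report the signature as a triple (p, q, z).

step 0: pivot 3 → sign +
step 1: pivot 65/3 → sign +
step 2: pivot 42/65 → sign +
step 3: pivot 1/14 → sign +
signature = (4, 0, 0)

Answer: (4, 0, 0)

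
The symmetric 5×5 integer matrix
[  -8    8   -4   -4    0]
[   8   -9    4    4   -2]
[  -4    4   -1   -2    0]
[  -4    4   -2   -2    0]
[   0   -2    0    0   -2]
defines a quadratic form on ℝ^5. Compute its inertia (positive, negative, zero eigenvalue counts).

Answer: (2, 2, 1)

Derivation:
step 0: pivot -8 → sign −
step 1: pivot -1 → sign −
step 2: pivot 1 → sign +
step 3: pivot 2 → sign +
step 4: row/col 4 already zero → sign 0
signature = (2, 2, 1)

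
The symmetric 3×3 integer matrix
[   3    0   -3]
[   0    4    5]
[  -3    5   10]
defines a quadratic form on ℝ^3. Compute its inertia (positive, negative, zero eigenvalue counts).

Answer: (3, 0, 0)

Derivation:
step 0: pivot 3 → sign +
step 1: pivot 4 → sign +
step 2: pivot 3/4 → sign +
signature = (3, 0, 0)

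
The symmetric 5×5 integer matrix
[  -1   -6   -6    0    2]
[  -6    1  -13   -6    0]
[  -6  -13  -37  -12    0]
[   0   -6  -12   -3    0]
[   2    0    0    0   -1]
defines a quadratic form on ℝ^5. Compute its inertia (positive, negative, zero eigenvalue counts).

Answer: (2, 3, 0)

Derivation:
step 0: pivot -1 → sign −
step 1: pivot 37 → sign +
step 2: pivot -566/37 → sign −
step 3: pivot 141/283 → sign +
step 4: pivot -3/47 → sign −
signature = (2, 3, 0)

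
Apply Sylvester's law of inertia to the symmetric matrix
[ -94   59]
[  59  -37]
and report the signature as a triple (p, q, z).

step 0: pivot -94 → sign −
step 1: pivot 3/94 → sign +
signature = (1, 1, 0)

Answer: (1, 1, 0)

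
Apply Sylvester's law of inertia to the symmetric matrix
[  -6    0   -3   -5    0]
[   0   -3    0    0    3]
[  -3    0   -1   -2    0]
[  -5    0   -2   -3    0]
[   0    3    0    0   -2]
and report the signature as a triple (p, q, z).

Answer: (3, 2, 0)

Derivation:
step 0: pivot -6 → sign −
step 1: pivot -3 → sign −
step 2: pivot 1/2 → sign +
step 3: pivot 2/3 → sign +
step 4: pivot 1 → sign +
signature = (3, 2, 0)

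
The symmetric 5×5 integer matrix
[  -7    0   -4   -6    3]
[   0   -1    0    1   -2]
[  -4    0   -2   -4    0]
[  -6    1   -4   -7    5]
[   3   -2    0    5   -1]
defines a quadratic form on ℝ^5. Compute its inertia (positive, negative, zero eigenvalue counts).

Answer: (1, 4, 0)

Derivation:
step 0: pivot -7 → sign −
step 1: pivot -1 → sign −
step 2: pivot 2/7 → sign +
step 3: pivot -2 → sign −
step 4: pivot -3/2 → sign −
signature = (1, 4, 0)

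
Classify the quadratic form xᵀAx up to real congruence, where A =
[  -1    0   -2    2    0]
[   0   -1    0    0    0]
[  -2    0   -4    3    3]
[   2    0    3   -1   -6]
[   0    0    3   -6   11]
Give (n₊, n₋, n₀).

Answer: (2, 3, 0)

Derivation:
step 0: pivot -1 → sign −
step 1: pivot -1 → sign −
step 2: pivot 3 → sign +
step 3: pivot -1/3 → sign −
step 4: pivot 2 → sign +
signature = (2, 3, 0)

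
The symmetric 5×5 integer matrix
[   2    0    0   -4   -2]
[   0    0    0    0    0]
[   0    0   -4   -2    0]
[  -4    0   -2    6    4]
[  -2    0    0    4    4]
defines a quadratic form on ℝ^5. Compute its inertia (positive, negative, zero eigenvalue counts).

Answer: (2, 2, 1)

Derivation:
step 0: pivot 2 → sign +
step 1: pivot -4 → sign −
step 2: pivot -1 → sign −
step 3: pivot 2 → sign +
step 4: row/col 4 already zero → sign 0
signature = (2, 2, 1)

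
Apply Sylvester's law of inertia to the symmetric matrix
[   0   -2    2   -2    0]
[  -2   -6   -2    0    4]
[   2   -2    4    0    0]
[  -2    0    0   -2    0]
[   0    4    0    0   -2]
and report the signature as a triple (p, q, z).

step 0: pivot -6 → sign −
step 1: pivot 2/3 → sign +
step 2: pivot -6 → sign −
step 3: pivot 8/3 → sign +
step 4: row/col 4 already zero → sign 0
signature = (2, 2, 1)

Answer: (2, 2, 1)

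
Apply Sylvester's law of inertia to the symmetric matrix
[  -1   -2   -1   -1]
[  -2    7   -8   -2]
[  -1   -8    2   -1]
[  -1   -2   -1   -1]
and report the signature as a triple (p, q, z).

Answer: (1, 2, 1)

Derivation:
step 0: pivot -1 → sign −
step 1: pivot 11 → sign +
step 2: pivot -3/11 → sign −
step 3: row/col 3 already zero → sign 0
signature = (1, 2, 1)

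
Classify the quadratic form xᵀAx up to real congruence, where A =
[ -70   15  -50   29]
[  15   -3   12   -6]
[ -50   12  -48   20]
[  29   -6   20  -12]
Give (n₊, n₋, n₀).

Answer: (1, 2, 1)

Derivation:
step 0: pivot -70 → sign −
step 1: pivot 3/14 → sign +
step 2: pivot -20 → sign −
step 3: row/col 3 already zero → sign 0
signature = (1, 2, 1)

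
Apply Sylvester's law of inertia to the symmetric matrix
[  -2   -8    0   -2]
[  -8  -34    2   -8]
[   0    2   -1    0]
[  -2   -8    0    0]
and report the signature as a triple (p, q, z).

step 0: pivot -2 → sign −
step 1: pivot -2 → sign −
step 2: pivot 1 → sign +
step 3: pivot 2 → sign +
signature = (2, 2, 0)

Answer: (2, 2, 0)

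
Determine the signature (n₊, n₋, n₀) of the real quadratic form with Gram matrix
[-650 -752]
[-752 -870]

step 0: pivot -650 → sign −
step 1: pivot 2/325 → sign +
signature = (1, 1, 0)

Answer: (1, 1, 0)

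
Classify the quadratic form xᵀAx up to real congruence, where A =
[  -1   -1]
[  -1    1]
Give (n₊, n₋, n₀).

step 0: pivot -1 → sign −
step 1: pivot 2 → sign +
signature = (1, 1, 0)

Answer: (1, 1, 0)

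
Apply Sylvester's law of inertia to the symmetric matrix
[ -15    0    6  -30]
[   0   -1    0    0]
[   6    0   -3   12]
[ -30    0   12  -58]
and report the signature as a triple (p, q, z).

step 0: pivot -15 → sign −
step 1: pivot -1 → sign −
step 2: pivot -3/5 → sign −
step 3: pivot 2 → sign +
signature = (1, 3, 0)

Answer: (1, 3, 0)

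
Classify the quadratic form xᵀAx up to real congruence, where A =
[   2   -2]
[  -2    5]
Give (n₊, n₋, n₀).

step 0: pivot 2 → sign +
step 1: pivot 3 → sign +
signature = (2, 0, 0)

Answer: (2, 0, 0)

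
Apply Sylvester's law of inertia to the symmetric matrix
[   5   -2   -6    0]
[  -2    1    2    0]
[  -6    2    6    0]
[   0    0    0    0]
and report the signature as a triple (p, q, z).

step 0: pivot 5 → sign +
step 1: pivot 1/5 → sign +
step 2: pivot -2 → sign −
step 3: row/col 3 already zero → sign 0
signature = (2, 1, 1)

Answer: (2, 1, 1)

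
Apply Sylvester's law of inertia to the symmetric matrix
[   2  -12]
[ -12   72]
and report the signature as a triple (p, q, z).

step 0: pivot 2 → sign +
step 1: row/col 1 already zero → sign 0
signature = (1, 0, 1)

Answer: (1, 0, 1)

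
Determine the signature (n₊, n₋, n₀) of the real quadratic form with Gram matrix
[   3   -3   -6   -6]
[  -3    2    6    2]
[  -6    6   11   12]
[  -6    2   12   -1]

Answer: (2, 2, 0)

Derivation:
step 0: pivot 3 → sign +
step 1: pivot -1 → sign −
step 2: pivot -1 → sign −
step 3: pivot 3 → sign +
signature = (2, 2, 0)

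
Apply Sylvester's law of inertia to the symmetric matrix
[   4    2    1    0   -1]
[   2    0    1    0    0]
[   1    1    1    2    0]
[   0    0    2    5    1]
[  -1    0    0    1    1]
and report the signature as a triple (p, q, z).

Answer: (4, 1, 0)

Derivation:
step 0: pivot 4 → sign +
step 1: pivot -1 → sign −
step 2: pivot 1 → sign +
step 3: pivot 1 → sign +
step 4: pivot 3/4 → sign +
signature = (4, 1, 0)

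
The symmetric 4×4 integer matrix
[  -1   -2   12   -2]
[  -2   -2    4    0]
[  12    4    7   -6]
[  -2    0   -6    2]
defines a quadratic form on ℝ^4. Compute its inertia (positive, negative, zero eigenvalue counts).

Answer: (2, 2, 0)

Derivation:
step 0: pivot -1 → sign −
step 1: pivot 2 → sign +
step 2: pivot -49 → sign −
step 3: pivot 2/49 → sign +
signature = (2, 2, 0)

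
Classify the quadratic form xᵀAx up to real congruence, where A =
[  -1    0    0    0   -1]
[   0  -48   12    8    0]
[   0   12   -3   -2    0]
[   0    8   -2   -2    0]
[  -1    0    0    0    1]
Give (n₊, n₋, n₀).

step 0: pivot -1 → sign −
step 1: pivot -48 → sign −
step 2: pivot -2/3 → sign −
step 3: pivot 2 → sign +
step 4: row/col 4 already zero → sign 0
signature = (1, 3, 1)

Answer: (1, 3, 1)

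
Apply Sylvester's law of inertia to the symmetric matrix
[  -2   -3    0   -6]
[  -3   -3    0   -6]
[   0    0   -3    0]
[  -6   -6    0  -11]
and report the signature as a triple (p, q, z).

step 0: pivot -2 → sign −
step 1: pivot 3/2 → sign +
step 2: pivot -3 → sign −
step 3: pivot 1 → sign +
signature = (2, 2, 0)

Answer: (2, 2, 0)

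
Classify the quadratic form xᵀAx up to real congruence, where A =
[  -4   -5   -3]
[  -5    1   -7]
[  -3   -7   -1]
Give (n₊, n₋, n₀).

Answer: (1, 2, 0)

Derivation:
step 0: pivot -4 → sign −
step 1: pivot 29/4 → sign +
step 2: pivot -6/29 → sign −
signature = (1, 2, 0)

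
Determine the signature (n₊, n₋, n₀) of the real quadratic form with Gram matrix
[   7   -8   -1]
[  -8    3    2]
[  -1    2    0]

Answer: (1, 2, 0)

Derivation:
step 0: pivot 7 → sign +
step 1: pivot -43/7 → sign −
step 2: pivot -1/43 → sign −
signature = (1, 2, 0)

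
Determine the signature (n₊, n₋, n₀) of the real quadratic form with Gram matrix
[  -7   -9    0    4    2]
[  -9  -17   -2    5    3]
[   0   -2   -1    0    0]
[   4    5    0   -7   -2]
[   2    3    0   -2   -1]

step 0: pivot -7 → sign −
step 1: pivot -38/7 → sign −
step 2: pivot -5/19 → sign −
step 3: pivot -47/10 → sign −
step 4: pivot -6/47 → sign −
signature = (0, 5, 0)

Answer: (0, 5, 0)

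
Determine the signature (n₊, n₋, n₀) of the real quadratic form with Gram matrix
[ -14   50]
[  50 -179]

step 0: pivot -14 → sign −
step 1: pivot -3/7 → sign −
signature = (0, 2, 0)

Answer: (0, 2, 0)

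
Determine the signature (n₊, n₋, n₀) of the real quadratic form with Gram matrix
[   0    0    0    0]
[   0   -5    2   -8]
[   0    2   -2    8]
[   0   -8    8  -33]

Answer: (0, 3, 1)

Derivation:
step 0: pivot -5 → sign −
step 1: pivot -6/5 → sign −
step 2: pivot -1 → sign −
step 3: row/col 3 already zero → sign 0
signature = (0, 3, 1)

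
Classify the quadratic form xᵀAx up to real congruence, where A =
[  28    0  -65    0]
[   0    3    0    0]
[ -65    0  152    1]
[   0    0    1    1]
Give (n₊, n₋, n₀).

Answer: (4, 0, 0)

Derivation:
step 0: pivot 28 → sign +
step 1: pivot 3 → sign +
step 2: pivot 31/28 → sign +
step 3: pivot 3/31 → sign +
signature = (4, 0, 0)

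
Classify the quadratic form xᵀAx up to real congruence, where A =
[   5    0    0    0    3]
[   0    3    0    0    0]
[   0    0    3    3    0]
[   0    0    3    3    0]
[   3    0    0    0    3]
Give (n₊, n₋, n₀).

step 0: pivot 5 → sign +
step 1: pivot 3 → sign +
step 2: pivot 3 → sign +
step 3: pivot 6/5 → sign +
step 4: row/col 4 already zero → sign 0
signature = (4, 0, 1)

Answer: (4, 0, 1)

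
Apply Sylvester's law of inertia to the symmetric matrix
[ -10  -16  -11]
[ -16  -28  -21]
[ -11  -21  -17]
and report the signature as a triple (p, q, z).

Answer: (0, 3, 0)

Derivation:
step 0: pivot -10 → sign −
step 1: pivot -12/5 → sign −
step 2: pivot -1/12 → sign −
signature = (0, 3, 0)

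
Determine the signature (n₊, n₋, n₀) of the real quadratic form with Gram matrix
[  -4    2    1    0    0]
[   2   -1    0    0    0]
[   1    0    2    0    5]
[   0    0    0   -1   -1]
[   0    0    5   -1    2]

step 0: pivot -4 → sign −
step 1: pivot 9/4 → sign +
step 2: pivot -1/9 → sign −
step 3: pivot -1 → sign −
step 4: pivot 3 → sign +
signature = (2, 3, 0)

Answer: (2, 3, 0)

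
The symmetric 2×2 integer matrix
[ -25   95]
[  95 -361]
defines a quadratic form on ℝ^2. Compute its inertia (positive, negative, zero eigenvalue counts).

step 0: pivot -25 → sign −
step 1: row/col 1 already zero → sign 0
signature = (0, 1, 1)

Answer: (0, 1, 1)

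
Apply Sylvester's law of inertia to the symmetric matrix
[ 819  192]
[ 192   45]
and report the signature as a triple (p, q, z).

step 0: pivot 819 → sign +
step 1: pivot -1/91 → sign −
signature = (1, 1, 0)

Answer: (1, 1, 0)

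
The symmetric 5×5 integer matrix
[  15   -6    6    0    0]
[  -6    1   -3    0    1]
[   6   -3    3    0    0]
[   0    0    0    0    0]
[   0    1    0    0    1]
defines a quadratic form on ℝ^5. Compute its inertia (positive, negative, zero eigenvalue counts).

step 0: pivot 15 → sign +
step 1: pivot -7/5 → sign −
step 2: pivot 6/7 → sign +
step 3: pivot 3/2 → sign +
step 4: row/col 4 already zero → sign 0
signature = (3, 1, 1)

Answer: (3, 1, 1)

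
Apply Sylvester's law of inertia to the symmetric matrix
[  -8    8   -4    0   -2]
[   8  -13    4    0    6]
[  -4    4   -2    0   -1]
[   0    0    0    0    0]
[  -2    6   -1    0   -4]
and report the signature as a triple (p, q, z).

step 0: pivot -8 → sign −
step 1: pivot -5 → sign −
step 2: pivot -3/10 → sign −
step 3: row/col 3 already zero → sign 0
step 4: row/col 4 already zero → sign 0
signature = (0, 3, 2)

Answer: (0, 3, 2)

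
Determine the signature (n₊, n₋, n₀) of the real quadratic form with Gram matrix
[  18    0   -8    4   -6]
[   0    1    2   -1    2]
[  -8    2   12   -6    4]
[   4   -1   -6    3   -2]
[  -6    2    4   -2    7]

step 0: pivot 18 → sign +
step 1: pivot 1 → sign +
step 2: pivot 40/9 → sign +
step 3: pivot -3/5 → sign −
step 4: row/col 4 already zero → sign 0
signature = (3, 1, 1)

Answer: (3, 1, 1)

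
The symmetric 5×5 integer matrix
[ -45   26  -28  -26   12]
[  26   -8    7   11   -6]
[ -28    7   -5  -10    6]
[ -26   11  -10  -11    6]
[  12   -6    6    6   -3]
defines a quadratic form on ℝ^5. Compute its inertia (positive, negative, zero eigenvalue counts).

step 0: pivot -45 → sign −
step 1: pivot 316/45 → sign +
step 2: pivot 135/316 → sign +
step 3: pivot -4/15 → sign −
step 4: row/col 4 already zero → sign 0
signature = (2, 2, 1)

Answer: (2, 2, 1)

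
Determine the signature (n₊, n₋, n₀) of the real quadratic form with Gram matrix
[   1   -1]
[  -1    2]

step 0: pivot 1 → sign +
step 1: pivot 1 → sign +
signature = (2, 0, 0)

Answer: (2, 0, 0)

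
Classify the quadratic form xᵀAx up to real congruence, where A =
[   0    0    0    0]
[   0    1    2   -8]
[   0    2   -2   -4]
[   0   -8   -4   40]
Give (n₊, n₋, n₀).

Answer: (1, 1, 2)

Derivation:
step 0: pivot 1 → sign +
step 1: pivot -6 → sign −
step 2: row/col 2 already zero → sign 0
step 3: row/col 3 already zero → sign 0
signature = (1, 1, 2)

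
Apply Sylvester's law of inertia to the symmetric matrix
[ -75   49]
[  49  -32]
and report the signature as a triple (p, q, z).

Answer: (1, 1, 0)

Derivation:
step 0: pivot -75 → sign −
step 1: pivot 1/75 → sign +
signature = (1, 1, 0)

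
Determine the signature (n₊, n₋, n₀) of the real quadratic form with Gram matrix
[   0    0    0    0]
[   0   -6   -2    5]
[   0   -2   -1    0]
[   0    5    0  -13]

step 0: pivot -6 → sign −
step 1: pivot -1/3 → sign −
step 2: pivot -1/2 → sign −
step 3: row/col 3 already zero → sign 0
signature = (0, 3, 1)

Answer: (0, 3, 1)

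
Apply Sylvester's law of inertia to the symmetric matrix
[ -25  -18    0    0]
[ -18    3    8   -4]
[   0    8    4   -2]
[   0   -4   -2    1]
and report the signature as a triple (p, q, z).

Answer: (1, 2, 1)

Derivation:
step 0: pivot -25 → sign −
step 1: pivot 399/25 → sign +
step 2: pivot -4/399 → sign −
step 3: row/col 3 already zero → sign 0
signature = (1, 2, 1)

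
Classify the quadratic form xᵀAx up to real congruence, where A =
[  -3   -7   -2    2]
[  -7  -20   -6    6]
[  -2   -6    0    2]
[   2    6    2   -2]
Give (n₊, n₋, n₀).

step 0: pivot -3 → sign −
step 1: pivot -11/3 → sign −
step 2: pivot 20/11 → sign +
step 3: pivot -1/5 → sign −
signature = (1, 3, 0)

Answer: (1, 3, 0)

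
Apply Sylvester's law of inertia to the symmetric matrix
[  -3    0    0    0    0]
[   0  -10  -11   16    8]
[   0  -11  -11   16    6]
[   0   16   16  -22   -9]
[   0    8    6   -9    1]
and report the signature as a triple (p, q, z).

step 0: pivot -3 → sign −
step 1: pivot -10 → sign −
step 2: pivot 11/10 → sign +
step 3: pivot 14/11 → sign +
step 4: pivot 3/14 → sign +
signature = (3, 2, 0)

Answer: (3, 2, 0)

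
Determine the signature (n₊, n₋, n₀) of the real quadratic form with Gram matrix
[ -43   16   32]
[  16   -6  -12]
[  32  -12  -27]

Answer: (0, 3, 0)

Derivation:
step 0: pivot -43 → sign −
step 1: pivot -2/43 → sign −
step 2: pivot -3 → sign −
signature = (0, 3, 0)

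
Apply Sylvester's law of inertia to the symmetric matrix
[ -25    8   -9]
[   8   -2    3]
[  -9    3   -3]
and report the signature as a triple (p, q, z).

Answer: (2, 1, 0)

Derivation:
step 0: pivot -25 → sign −
step 1: pivot 14/25 → sign +
step 2: pivot 3/14 → sign +
signature = (2, 1, 0)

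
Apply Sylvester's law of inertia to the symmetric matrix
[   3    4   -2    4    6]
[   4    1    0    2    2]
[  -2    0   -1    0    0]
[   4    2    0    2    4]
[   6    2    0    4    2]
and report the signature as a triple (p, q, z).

Answer: (2, 3, 0)

Derivation:
step 0: pivot 3 → sign +
step 1: pivot -13/3 → sign −
step 2: pivot -9/13 → sign −
step 3: pivot -2/9 → sign −
step 4: pivot 2 → sign +
signature = (2, 3, 0)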